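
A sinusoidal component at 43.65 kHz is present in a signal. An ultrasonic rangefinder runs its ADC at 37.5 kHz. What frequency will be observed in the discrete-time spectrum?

43.65 kHz mod fs = 6.15 kHz.
6.15 kHz ≤ fs/2 = 18.75 kHz, appears at 6.15 kHz.

6.15 kHz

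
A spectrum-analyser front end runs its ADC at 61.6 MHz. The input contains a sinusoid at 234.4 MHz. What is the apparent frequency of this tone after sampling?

234.4 MHz mod fs = 49.6 MHz.
49.6 MHz > fs/2 = 30.8 MHz, folds to fs − 49.6 MHz = 12 MHz.

12 MHz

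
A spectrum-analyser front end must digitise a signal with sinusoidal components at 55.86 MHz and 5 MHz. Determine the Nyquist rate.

111.72 MHz

Highest-frequency component: 55.86 MHz.
Nyquist rate = 2 × 55.86 MHz = 111.72 MHz.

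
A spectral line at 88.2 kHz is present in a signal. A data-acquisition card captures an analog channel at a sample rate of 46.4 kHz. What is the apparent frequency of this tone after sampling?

4.6 kHz

88.2 kHz mod fs = 41.8 kHz.
41.8 kHz > fs/2 = 23.2 kHz, folds to fs − 41.8 kHz = 4.6 kHz.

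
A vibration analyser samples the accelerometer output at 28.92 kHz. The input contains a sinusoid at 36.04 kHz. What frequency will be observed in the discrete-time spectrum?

7.12 kHz

36.04 kHz mod fs = 7.12 kHz.
7.12 kHz ≤ fs/2 = 14.46 kHz, appears at 7.12 kHz.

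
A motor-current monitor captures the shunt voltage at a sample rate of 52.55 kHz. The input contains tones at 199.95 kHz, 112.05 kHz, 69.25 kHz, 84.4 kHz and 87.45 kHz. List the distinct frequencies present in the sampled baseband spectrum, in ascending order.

fs/2 = 26.275 kHz.
199.95 kHz mod fs = 42.3 kHz.
42.3 kHz > fs/2 = 26.275 kHz, folds to fs − 42.3 kHz = 10.25 kHz.
112.05 kHz mod fs = 6.95 kHz.
6.95 kHz ≤ fs/2 = 26.275 kHz, appears at 6.95 kHz.
69.25 kHz mod fs = 16.7 kHz.
16.7 kHz ≤ fs/2 = 26.275 kHz, appears at 16.7 kHz.
84.4 kHz mod fs = 31.85 kHz.
31.85 kHz > fs/2 = 26.275 kHz, folds to fs − 31.85 kHz = 20.7 kHz.
87.45 kHz mod fs = 34.9 kHz.
34.9 kHz > fs/2 = 26.275 kHz, folds to fs − 34.9 kHz = 17.65 kHz.
Distinct values: {6.95 kHz, 10.25 kHz, 16.7 kHz, 17.65 kHz, 20.7 kHz}.

6.95 kHz, 10.25 kHz, 16.7 kHz, 17.65 kHz, 20.7 kHz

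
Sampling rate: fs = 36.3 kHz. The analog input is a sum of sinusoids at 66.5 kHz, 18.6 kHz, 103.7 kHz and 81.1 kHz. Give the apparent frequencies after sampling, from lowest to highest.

5.2 kHz, 6.1 kHz, 8.5 kHz, 17.7 kHz

fs/2 = 18.15 kHz.
66.5 kHz mod fs = 30.2 kHz.
30.2 kHz > fs/2 = 18.15 kHz, folds to fs − 30.2 kHz = 6.1 kHz.
18.6 kHz > fs/2 = 18.15 kHz, folds to fs − 18.6 kHz = 17.7 kHz.
103.7 kHz mod fs = 31.1 kHz.
31.1 kHz > fs/2 = 18.15 kHz, folds to fs − 31.1 kHz = 5.2 kHz.
81.1 kHz mod fs = 8.5 kHz.
8.5 kHz ≤ fs/2 = 18.15 kHz, appears at 8.5 kHz.
Distinct values: {5.2 kHz, 6.1 kHz, 8.5 kHz, 17.7 kHz}.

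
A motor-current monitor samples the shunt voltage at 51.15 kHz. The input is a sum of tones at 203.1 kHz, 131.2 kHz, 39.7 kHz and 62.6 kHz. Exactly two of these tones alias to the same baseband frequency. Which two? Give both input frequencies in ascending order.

39.7 kHz, 62.6 kHz

fs/2 = 25.575 kHz.
203.1 kHz mod fs = 49.65 kHz.
49.65 kHz > fs/2 = 25.575 kHz, folds to fs − 49.65 kHz = 1.5 kHz.
131.2 kHz mod fs = 28.9 kHz.
28.9 kHz > fs/2 = 25.575 kHz, folds to fs − 28.9 kHz = 22.25 kHz.
39.7 kHz > fs/2 = 25.575 kHz, folds to fs − 39.7 kHz = 11.45 kHz.
62.6 kHz mod fs = 11.45 kHz.
11.45 kHz ≤ fs/2 = 25.575 kHz, appears at 11.45 kHz.
39.7 kHz and 62.6 kHz both map to 11.45 kHz.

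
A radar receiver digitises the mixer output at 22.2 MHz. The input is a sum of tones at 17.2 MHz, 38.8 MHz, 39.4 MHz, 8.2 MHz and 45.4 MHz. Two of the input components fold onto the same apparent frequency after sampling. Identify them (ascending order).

fs/2 = 11.1 MHz.
17.2 MHz > fs/2 = 11.1 MHz, folds to fs − 17.2 MHz = 5 MHz.
38.8 MHz mod fs = 16.6 MHz.
16.6 MHz > fs/2 = 11.1 MHz, folds to fs − 16.6 MHz = 5.6 MHz.
39.4 MHz mod fs = 17.2 MHz.
17.2 MHz > fs/2 = 11.1 MHz, folds to fs − 17.2 MHz = 5 MHz.
8.2 MHz ≤ fs/2 = 11.1 MHz, passes unchanged.
45.4 MHz mod fs = 1 MHz.
1 MHz ≤ fs/2 = 11.1 MHz, appears at 1 MHz.
17.2 MHz and 39.4 MHz both map to 5 MHz.

17.2 MHz, 39.4 MHz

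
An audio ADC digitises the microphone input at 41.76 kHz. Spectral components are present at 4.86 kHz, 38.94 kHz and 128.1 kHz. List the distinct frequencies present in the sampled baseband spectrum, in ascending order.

fs/2 = 20.88 kHz.
4.86 kHz ≤ fs/2 = 20.88 kHz, passes unchanged.
38.94 kHz > fs/2 = 20.88 kHz, folds to fs − 38.94 kHz = 2.82 kHz.
128.1 kHz mod fs = 2.82 kHz.
2.82 kHz ≤ fs/2 = 20.88 kHz, appears at 2.82 kHz.
Distinct values: {2.82 kHz, 4.86 kHz}.

2.82 kHz, 4.86 kHz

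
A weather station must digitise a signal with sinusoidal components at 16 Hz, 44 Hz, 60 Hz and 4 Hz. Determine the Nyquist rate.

Highest-frequency component: 60 Hz.
Nyquist rate = 2 × 60 Hz = 120 Hz.

120 Hz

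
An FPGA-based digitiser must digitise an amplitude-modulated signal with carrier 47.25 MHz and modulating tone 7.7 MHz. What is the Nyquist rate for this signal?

AM sidebands sit at fc ± fm = 39.55 MHz and 54.95 MHz.
Highest-frequency component: 54.95 MHz.
Nyquist rate = 2 × 54.95 MHz = 109.9 MHz.

109.9 MHz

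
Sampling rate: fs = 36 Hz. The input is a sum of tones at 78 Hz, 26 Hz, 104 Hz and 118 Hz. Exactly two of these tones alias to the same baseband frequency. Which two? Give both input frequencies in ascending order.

26 Hz, 118 Hz

fs/2 = 18 Hz.
78 Hz mod fs = 6 Hz.
6 Hz ≤ fs/2 = 18 Hz, appears at 6 Hz.
26 Hz > fs/2 = 18 Hz, folds to fs − 26 Hz = 10 Hz.
104 Hz mod fs = 32 Hz.
32 Hz > fs/2 = 18 Hz, folds to fs − 32 Hz = 4 Hz.
118 Hz mod fs = 10 Hz.
10 Hz ≤ fs/2 = 18 Hz, appears at 10 Hz.
26 Hz and 118 Hz both map to 10 Hz.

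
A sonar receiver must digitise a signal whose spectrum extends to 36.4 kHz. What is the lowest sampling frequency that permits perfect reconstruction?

Nyquist rate = 2 × 36.4 kHz = 72.8 kHz.

72.8 kHz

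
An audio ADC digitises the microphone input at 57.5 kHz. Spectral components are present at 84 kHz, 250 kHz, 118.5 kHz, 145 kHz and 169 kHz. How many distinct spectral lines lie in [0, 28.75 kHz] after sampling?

4

fs/2 = 28.75 kHz.
84 kHz mod fs = 26.5 kHz.
26.5 kHz ≤ fs/2 = 28.75 kHz, appears at 26.5 kHz.
250 kHz mod fs = 20 kHz.
20 kHz ≤ fs/2 = 28.75 kHz, appears at 20 kHz.
118.5 kHz mod fs = 3.5 kHz.
3.5 kHz ≤ fs/2 = 28.75 kHz, appears at 3.5 kHz.
145 kHz mod fs = 30 kHz.
30 kHz > fs/2 = 28.75 kHz, folds to fs − 30 kHz = 27.5 kHz.
169 kHz mod fs = 54 kHz.
54 kHz > fs/2 = 28.75 kHz, folds to fs − 54 kHz = 3.5 kHz.
Distinct values: {3.5 kHz, 20 kHz, 26.5 kHz, 27.5 kHz} → 4.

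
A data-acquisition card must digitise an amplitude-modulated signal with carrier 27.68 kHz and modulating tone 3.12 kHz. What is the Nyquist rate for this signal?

61.6 kHz

AM sidebands sit at fc ± fm = 24.56 kHz and 30.8 kHz.
Highest-frequency component: 30.8 kHz.
Nyquist rate = 2 × 30.8 kHz = 61.6 kHz.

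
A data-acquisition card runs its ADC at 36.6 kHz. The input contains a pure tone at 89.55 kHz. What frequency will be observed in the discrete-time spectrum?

89.55 kHz mod fs = 16.35 kHz.
16.35 kHz ≤ fs/2 = 18.3 kHz, appears at 16.35 kHz.

16.35 kHz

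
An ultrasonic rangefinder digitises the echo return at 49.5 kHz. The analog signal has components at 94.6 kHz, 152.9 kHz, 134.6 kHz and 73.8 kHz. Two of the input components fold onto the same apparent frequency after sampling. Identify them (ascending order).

94.6 kHz, 152.9 kHz

fs/2 = 24.75 kHz.
94.6 kHz mod fs = 45.1 kHz.
45.1 kHz > fs/2 = 24.75 kHz, folds to fs − 45.1 kHz = 4.4 kHz.
152.9 kHz mod fs = 4.4 kHz.
4.4 kHz ≤ fs/2 = 24.75 kHz, appears at 4.4 kHz.
134.6 kHz mod fs = 35.6 kHz.
35.6 kHz > fs/2 = 24.75 kHz, folds to fs − 35.6 kHz = 13.9 kHz.
73.8 kHz mod fs = 24.3 kHz.
24.3 kHz ≤ fs/2 = 24.75 kHz, appears at 24.3 kHz.
94.6 kHz and 152.9 kHz both map to 4.4 kHz.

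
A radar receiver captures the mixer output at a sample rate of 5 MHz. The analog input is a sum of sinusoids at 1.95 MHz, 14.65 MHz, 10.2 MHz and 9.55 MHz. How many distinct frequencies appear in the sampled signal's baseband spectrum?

4

fs/2 = 2.5 MHz.
1.95 MHz ≤ fs/2 = 2.5 MHz, passes unchanged.
14.65 MHz mod fs = 4.65 MHz.
4.65 MHz > fs/2 = 2.5 MHz, folds to fs − 4.65 MHz = 0.35 MHz.
10.2 MHz mod fs = 0.2 MHz.
0.2 MHz ≤ fs/2 = 2.5 MHz, appears at 0.2 MHz.
9.55 MHz mod fs = 4.55 MHz.
4.55 MHz > fs/2 = 2.5 MHz, folds to fs − 4.55 MHz = 0.45 MHz.
Distinct values: {0.2 MHz, 0.35 MHz, 0.45 MHz, 1.95 MHz} → 4.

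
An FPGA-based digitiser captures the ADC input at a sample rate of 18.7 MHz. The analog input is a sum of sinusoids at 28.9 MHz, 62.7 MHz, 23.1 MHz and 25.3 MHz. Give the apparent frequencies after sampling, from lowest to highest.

4.4 MHz, 6.6 MHz, 8.5 MHz

fs/2 = 9.35 MHz.
28.9 MHz mod fs = 10.2 MHz.
10.2 MHz > fs/2 = 9.35 MHz, folds to fs − 10.2 MHz = 8.5 MHz.
62.7 MHz mod fs = 6.6 MHz.
6.6 MHz ≤ fs/2 = 9.35 MHz, appears at 6.6 MHz.
23.1 MHz mod fs = 4.4 MHz.
4.4 MHz ≤ fs/2 = 9.35 MHz, appears at 4.4 MHz.
25.3 MHz mod fs = 6.6 MHz.
6.6 MHz ≤ fs/2 = 9.35 MHz, appears at 6.6 MHz.
Distinct values: {4.4 MHz, 6.6 MHz, 8.5 MHz}.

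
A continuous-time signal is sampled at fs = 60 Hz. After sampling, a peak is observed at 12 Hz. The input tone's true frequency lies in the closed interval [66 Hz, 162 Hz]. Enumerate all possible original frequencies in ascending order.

72 Hz, 108 Hz, 132 Hz

Frequencies that alias to 12 Hz are k·fs ± 12 Hz for integer k ≥ 0.
k=0: 12 Hz.
k=1: 48 Hz, 72 Hz.
k=2: 108 Hz, 132 Hz.
k=3: 168 Hz, 192 Hz.
Within [66 Hz, 162 Hz]: 72 Hz, 108 Hz, 132 Hz.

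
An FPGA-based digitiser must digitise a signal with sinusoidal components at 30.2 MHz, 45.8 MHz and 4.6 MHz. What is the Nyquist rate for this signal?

91.6 MHz

Highest-frequency component: 45.8 MHz.
Nyquist rate = 2 × 45.8 MHz = 91.6 MHz.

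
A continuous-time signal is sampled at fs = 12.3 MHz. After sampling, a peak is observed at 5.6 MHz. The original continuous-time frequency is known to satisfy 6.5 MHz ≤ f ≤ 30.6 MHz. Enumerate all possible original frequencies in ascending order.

6.7 MHz, 17.9 MHz, 19 MHz, 30.2 MHz

Frequencies that alias to 5.6 MHz are k·fs ± 5.6 MHz for integer k ≥ 0.
k=0: 5.6 MHz.
k=1: 6.7 MHz, 17.9 MHz.
k=2: 19 MHz, 30.2 MHz.
k=3: 31.3 MHz, 42.5 MHz.
Within [6.5 MHz, 30.6 MHz]: 6.7 MHz, 17.9 MHz, 19 MHz, 30.2 MHz.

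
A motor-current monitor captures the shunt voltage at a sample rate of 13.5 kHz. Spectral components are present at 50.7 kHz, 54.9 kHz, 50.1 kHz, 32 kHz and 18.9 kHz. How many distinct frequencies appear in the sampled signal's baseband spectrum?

5

fs/2 = 6.75 kHz.
50.7 kHz mod fs = 10.2 kHz.
10.2 kHz > fs/2 = 6.75 kHz, folds to fs − 10.2 kHz = 3.3 kHz.
54.9 kHz mod fs = 0.9 kHz.
0.9 kHz ≤ fs/2 = 6.75 kHz, appears at 0.9 kHz.
50.1 kHz mod fs = 9.6 kHz.
9.6 kHz > fs/2 = 6.75 kHz, folds to fs − 9.6 kHz = 3.9 kHz.
32 kHz mod fs = 5 kHz.
5 kHz ≤ fs/2 = 6.75 kHz, appears at 5 kHz.
18.9 kHz mod fs = 5.4 kHz.
5.4 kHz ≤ fs/2 = 6.75 kHz, appears at 5.4 kHz.
Distinct values: {0.9 kHz, 3.3 kHz, 3.9 kHz, 5 kHz, 5.4 kHz} → 5.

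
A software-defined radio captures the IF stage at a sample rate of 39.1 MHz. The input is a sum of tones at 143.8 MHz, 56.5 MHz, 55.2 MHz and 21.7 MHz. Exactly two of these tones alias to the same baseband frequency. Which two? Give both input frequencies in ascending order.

21.7 MHz, 56.5 MHz

fs/2 = 19.55 MHz.
143.8 MHz mod fs = 26.5 MHz.
26.5 MHz > fs/2 = 19.55 MHz, folds to fs − 26.5 MHz = 12.6 MHz.
56.5 MHz mod fs = 17.4 MHz.
17.4 MHz ≤ fs/2 = 19.55 MHz, appears at 17.4 MHz.
55.2 MHz mod fs = 16.1 MHz.
16.1 MHz ≤ fs/2 = 19.55 MHz, appears at 16.1 MHz.
21.7 MHz > fs/2 = 19.55 MHz, folds to fs − 21.7 MHz = 17.4 MHz.
21.7 MHz and 56.5 MHz both map to 17.4 MHz.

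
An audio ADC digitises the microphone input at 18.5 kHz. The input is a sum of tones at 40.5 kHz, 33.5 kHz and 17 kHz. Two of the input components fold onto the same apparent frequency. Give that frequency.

fs/2 = 9.25 kHz.
40.5 kHz mod fs = 3.5 kHz.
3.5 kHz ≤ fs/2 = 9.25 kHz, appears at 3.5 kHz.
33.5 kHz mod fs = 15 kHz.
15 kHz > fs/2 = 9.25 kHz, folds to fs − 15 kHz = 3.5 kHz.
17 kHz > fs/2 = 9.25 kHz, folds to fs − 17 kHz = 1.5 kHz.
33.5 kHz and 40.5 kHz both map to 3.5 kHz.

3.5 kHz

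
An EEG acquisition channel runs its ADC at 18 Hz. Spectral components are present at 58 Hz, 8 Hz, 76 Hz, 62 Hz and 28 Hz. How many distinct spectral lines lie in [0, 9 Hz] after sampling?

2

fs/2 = 9 Hz.
58 Hz mod fs = 4 Hz.
4 Hz ≤ fs/2 = 9 Hz, appears at 4 Hz.
8 Hz ≤ fs/2 = 9 Hz, passes unchanged.
76 Hz mod fs = 4 Hz.
4 Hz ≤ fs/2 = 9 Hz, appears at 4 Hz.
62 Hz mod fs = 8 Hz.
8 Hz ≤ fs/2 = 9 Hz, appears at 8 Hz.
28 Hz mod fs = 10 Hz.
10 Hz > fs/2 = 9 Hz, folds to fs − 10 Hz = 8 Hz.
Distinct values: {4 Hz, 8 Hz} → 2.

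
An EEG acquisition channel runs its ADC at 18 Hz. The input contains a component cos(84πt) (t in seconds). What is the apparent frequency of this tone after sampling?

6 Hz

ω = 84π rad/s → f = ω/(2π) = 42 Hz.
42 Hz mod fs = 6 Hz.
6 Hz ≤ fs/2 = 9 Hz, appears at 6 Hz.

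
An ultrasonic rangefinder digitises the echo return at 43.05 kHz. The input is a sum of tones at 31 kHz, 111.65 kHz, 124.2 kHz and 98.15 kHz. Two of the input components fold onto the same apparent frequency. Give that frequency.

fs/2 = 21.525 kHz.
31 kHz > fs/2 = 21.525 kHz, folds to fs − 31 kHz = 12.05 kHz.
111.65 kHz mod fs = 25.55 kHz.
25.55 kHz > fs/2 = 21.525 kHz, folds to fs − 25.55 kHz = 17.5 kHz.
124.2 kHz mod fs = 38.1 kHz.
38.1 kHz > fs/2 = 21.525 kHz, folds to fs − 38.1 kHz = 4.95 kHz.
98.15 kHz mod fs = 12.05 kHz.
12.05 kHz ≤ fs/2 = 21.525 kHz, appears at 12.05 kHz.
31 kHz and 98.15 kHz both map to 12.05 kHz.

12.05 kHz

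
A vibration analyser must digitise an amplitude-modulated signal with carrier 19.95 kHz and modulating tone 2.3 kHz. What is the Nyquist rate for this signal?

AM sidebands sit at fc ± fm = 17.65 kHz and 22.25 kHz.
Highest-frequency component: 22.25 kHz.
Nyquist rate = 2 × 22.25 kHz = 44.5 kHz.

44.5 kHz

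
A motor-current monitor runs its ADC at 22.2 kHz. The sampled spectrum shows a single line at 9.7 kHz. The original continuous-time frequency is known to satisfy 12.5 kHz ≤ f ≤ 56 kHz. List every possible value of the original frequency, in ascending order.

12.5 kHz, 31.9 kHz, 34.7 kHz, 54.1 kHz

Frequencies that alias to 9.7 kHz are k·fs ± 9.7 kHz for integer k ≥ 0.
k=0: 9.7 kHz.
k=1: 12.5 kHz, 31.9 kHz.
k=2: 34.7 kHz, 54.1 kHz.
k=3: 56.9 kHz, 76.3 kHz.
Within [12.5 kHz, 56 kHz]: 12.5 kHz, 31.9 kHz, 34.7 kHz, 54.1 kHz.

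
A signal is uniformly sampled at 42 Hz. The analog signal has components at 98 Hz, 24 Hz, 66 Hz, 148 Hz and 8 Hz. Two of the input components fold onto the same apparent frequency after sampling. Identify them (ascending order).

24 Hz, 66 Hz

fs/2 = 21 Hz.
98 Hz mod fs = 14 Hz.
14 Hz ≤ fs/2 = 21 Hz, appears at 14 Hz.
24 Hz > fs/2 = 21 Hz, folds to fs − 24 Hz = 18 Hz.
66 Hz mod fs = 24 Hz.
24 Hz > fs/2 = 21 Hz, folds to fs − 24 Hz = 18 Hz.
148 Hz mod fs = 22 Hz.
22 Hz > fs/2 = 21 Hz, folds to fs − 22 Hz = 20 Hz.
8 Hz ≤ fs/2 = 21 Hz, passes unchanged.
24 Hz and 66 Hz both map to 18 Hz.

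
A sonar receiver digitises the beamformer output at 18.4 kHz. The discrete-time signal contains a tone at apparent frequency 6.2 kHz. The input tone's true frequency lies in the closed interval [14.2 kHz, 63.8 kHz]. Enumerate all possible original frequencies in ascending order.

24.6 kHz, 30.6 kHz, 43 kHz, 49 kHz, 61.4 kHz

Frequencies that alias to 6.2 kHz are k·fs ± 6.2 kHz for integer k ≥ 0.
k=0: 6.2 kHz.
k=1: 12.2 kHz, 24.6 kHz.
k=2: 30.6 kHz, 43 kHz.
k=3: 49 kHz, 61.4 kHz.
k=4: 67.4 kHz, 79.8 kHz.
Within [14.2 kHz, 63.8 kHz]: 24.6 kHz, 30.6 kHz, 43 kHz, 49 kHz, 61.4 kHz.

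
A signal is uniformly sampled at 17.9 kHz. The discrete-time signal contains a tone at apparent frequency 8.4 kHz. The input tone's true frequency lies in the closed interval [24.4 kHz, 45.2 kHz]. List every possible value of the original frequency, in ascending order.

26.3 kHz, 27.4 kHz, 44.2 kHz

Frequencies that alias to 8.4 kHz are k·fs ± 8.4 kHz for integer k ≥ 0.
k=0: 8.4 kHz.
k=1: 9.5 kHz, 26.3 kHz.
k=2: 27.4 kHz, 44.2 kHz.
k=3: 45.3 kHz, 62.1 kHz.
Within [24.4 kHz, 45.2 kHz]: 26.3 kHz, 27.4 kHz, 44.2 kHz.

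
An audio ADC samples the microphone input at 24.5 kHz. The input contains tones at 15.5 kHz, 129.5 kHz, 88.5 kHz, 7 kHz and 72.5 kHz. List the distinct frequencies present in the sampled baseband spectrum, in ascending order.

1 kHz, 7 kHz, 9 kHz, 9.5 kHz

fs/2 = 12.25 kHz.
15.5 kHz > fs/2 = 12.25 kHz, folds to fs − 15.5 kHz = 9 kHz.
129.5 kHz mod fs = 7 kHz.
7 kHz ≤ fs/2 = 12.25 kHz, appears at 7 kHz.
88.5 kHz mod fs = 15 kHz.
15 kHz > fs/2 = 12.25 kHz, folds to fs − 15 kHz = 9.5 kHz.
7 kHz ≤ fs/2 = 12.25 kHz, passes unchanged.
72.5 kHz mod fs = 23.5 kHz.
23.5 kHz > fs/2 = 12.25 kHz, folds to fs − 23.5 kHz = 1 kHz.
Distinct values: {1 kHz, 7 kHz, 9 kHz, 9.5 kHz}.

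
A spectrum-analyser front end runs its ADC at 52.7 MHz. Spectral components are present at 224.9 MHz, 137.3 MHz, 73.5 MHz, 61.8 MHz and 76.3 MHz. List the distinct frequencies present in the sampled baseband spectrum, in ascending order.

9.1 MHz, 14.1 MHz, 20.8 MHz, 23.6 MHz

fs/2 = 26.35 MHz.
224.9 MHz mod fs = 14.1 MHz.
14.1 MHz ≤ fs/2 = 26.35 MHz, appears at 14.1 MHz.
137.3 MHz mod fs = 31.9 MHz.
31.9 MHz > fs/2 = 26.35 MHz, folds to fs − 31.9 MHz = 20.8 MHz.
73.5 MHz mod fs = 20.8 MHz.
20.8 MHz ≤ fs/2 = 26.35 MHz, appears at 20.8 MHz.
61.8 MHz mod fs = 9.1 MHz.
9.1 MHz ≤ fs/2 = 26.35 MHz, appears at 9.1 MHz.
76.3 MHz mod fs = 23.6 MHz.
23.6 MHz ≤ fs/2 = 26.35 MHz, appears at 23.6 MHz.
Distinct values: {9.1 MHz, 14.1 MHz, 20.8 MHz, 23.6 MHz}.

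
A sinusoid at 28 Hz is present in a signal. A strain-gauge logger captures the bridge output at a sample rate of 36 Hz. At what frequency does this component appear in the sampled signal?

28 Hz > fs/2 = 18 Hz, folds to fs − 28 Hz = 8 Hz.

8 Hz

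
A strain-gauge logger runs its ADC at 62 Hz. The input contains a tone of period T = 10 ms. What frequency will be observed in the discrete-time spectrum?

24 Hz

T = 10 ms → f = 1/T = 100 Hz.
100 Hz mod fs = 38 Hz.
38 Hz > fs/2 = 31 Hz, folds to fs − 38 Hz = 24 Hz.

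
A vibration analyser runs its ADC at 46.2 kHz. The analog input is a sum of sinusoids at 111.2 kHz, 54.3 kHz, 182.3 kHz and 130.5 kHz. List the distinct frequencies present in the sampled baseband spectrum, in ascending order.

fs/2 = 23.1 kHz.
111.2 kHz mod fs = 18.8 kHz.
18.8 kHz ≤ fs/2 = 23.1 kHz, appears at 18.8 kHz.
54.3 kHz mod fs = 8.1 kHz.
8.1 kHz ≤ fs/2 = 23.1 kHz, appears at 8.1 kHz.
182.3 kHz mod fs = 43.7 kHz.
43.7 kHz > fs/2 = 23.1 kHz, folds to fs − 43.7 kHz = 2.5 kHz.
130.5 kHz mod fs = 38.1 kHz.
38.1 kHz > fs/2 = 23.1 kHz, folds to fs − 38.1 kHz = 8.1 kHz.
Distinct values: {2.5 kHz, 8.1 kHz, 18.8 kHz}.

2.5 kHz, 8.1 kHz, 18.8 kHz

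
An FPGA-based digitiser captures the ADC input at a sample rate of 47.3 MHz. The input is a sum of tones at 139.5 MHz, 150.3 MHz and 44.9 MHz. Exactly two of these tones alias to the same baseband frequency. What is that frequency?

fs/2 = 23.65 MHz.
139.5 MHz mod fs = 44.9 MHz.
44.9 MHz > fs/2 = 23.65 MHz, folds to fs − 44.9 MHz = 2.4 MHz.
150.3 MHz mod fs = 8.4 MHz.
8.4 MHz ≤ fs/2 = 23.65 MHz, appears at 8.4 MHz.
44.9 MHz > fs/2 = 23.65 MHz, folds to fs − 44.9 MHz = 2.4 MHz.
44.9 MHz and 139.5 MHz both map to 2.4 MHz.

2.4 MHz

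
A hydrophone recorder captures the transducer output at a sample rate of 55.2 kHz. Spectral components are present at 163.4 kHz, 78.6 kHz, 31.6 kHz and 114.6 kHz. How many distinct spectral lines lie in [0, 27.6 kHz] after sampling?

4

fs/2 = 27.6 kHz.
163.4 kHz mod fs = 53 kHz.
53 kHz > fs/2 = 27.6 kHz, folds to fs − 53 kHz = 2.2 kHz.
78.6 kHz mod fs = 23.4 kHz.
23.4 kHz ≤ fs/2 = 27.6 kHz, appears at 23.4 kHz.
31.6 kHz > fs/2 = 27.6 kHz, folds to fs − 31.6 kHz = 23.6 kHz.
114.6 kHz mod fs = 4.2 kHz.
4.2 kHz ≤ fs/2 = 27.6 kHz, appears at 4.2 kHz.
Distinct values: {2.2 kHz, 4.2 kHz, 23.4 kHz, 23.6 kHz} → 4.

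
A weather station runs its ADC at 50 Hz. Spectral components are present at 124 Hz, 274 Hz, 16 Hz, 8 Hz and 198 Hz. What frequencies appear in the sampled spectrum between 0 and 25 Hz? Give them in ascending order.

fs/2 = 25 Hz.
124 Hz mod fs = 24 Hz.
24 Hz ≤ fs/2 = 25 Hz, appears at 24 Hz.
274 Hz mod fs = 24 Hz.
24 Hz ≤ fs/2 = 25 Hz, appears at 24 Hz.
16 Hz ≤ fs/2 = 25 Hz, passes unchanged.
8 Hz ≤ fs/2 = 25 Hz, passes unchanged.
198 Hz mod fs = 48 Hz.
48 Hz > fs/2 = 25 Hz, folds to fs − 48 Hz = 2 Hz.
Distinct values: {2 Hz, 8 Hz, 16 Hz, 24 Hz}.

2 Hz, 8 Hz, 16 Hz, 24 Hz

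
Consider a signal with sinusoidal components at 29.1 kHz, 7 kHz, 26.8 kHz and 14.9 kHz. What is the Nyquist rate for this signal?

Highest-frequency component: 29.1 kHz.
Nyquist rate = 2 × 29.1 kHz = 58.2 kHz.

58.2 kHz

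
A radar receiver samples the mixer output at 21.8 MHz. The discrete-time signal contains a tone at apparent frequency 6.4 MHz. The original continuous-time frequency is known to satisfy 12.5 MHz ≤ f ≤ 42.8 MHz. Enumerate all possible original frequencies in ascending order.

15.4 MHz, 28.2 MHz, 37.2 MHz

Frequencies that alias to 6.4 MHz are k·fs ± 6.4 MHz for integer k ≥ 0.
k=0: 6.4 MHz.
k=1: 15.4 MHz, 28.2 MHz.
k=2: 37.2 MHz, 50 MHz.
k=3: 59 MHz, 71.8 MHz.
Within [12.5 MHz, 42.8 MHz]: 15.4 MHz, 28.2 MHz, 37.2 MHz.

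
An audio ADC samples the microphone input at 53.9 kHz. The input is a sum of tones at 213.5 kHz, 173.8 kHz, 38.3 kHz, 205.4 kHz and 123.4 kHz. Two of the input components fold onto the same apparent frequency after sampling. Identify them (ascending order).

38.3 kHz, 123.4 kHz

fs/2 = 26.95 kHz.
213.5 kHz mod fs = 51.8 kHz.
51.8 kHz > fs/2 = 26.95 kHz, folds to fs − 51.8 kHz = 2.1 kHz.
173.8 kHz mod fs = 12.1 kHz.
12.1 kHz ≤ fs/2 = 26.95 kHz, appears at 12.1 kHz.
38.3 kHz > fs/2 = 26.95 kHz, folds to fs − 38.3 kHz = 15.6 kHz.
205.4 kHz mod fs = 43.7 kHz.
43.7 kHz > fs/2 = 26.95 kHz, folds to fs − 43.7 kHz = 10.2 kHz.
123.4 kHz mod fs = 15.6 kHz.
15.6 kHz ≤ fs/2 = 26.95 kHz, appears at 15.6 kHz.
38.3 kHz and 123.4 kHz both map to 15.6 kHz.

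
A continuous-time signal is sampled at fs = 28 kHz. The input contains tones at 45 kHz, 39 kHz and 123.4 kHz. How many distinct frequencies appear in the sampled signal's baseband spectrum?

2

fs/2 = 14 kHz.
45 kHz mod fs = 17 kHz.
17 kHz > fs/2 = 14 kHz, folds to fs − 17 kHz = 11 kHz.
39 kHz mod fs = 11 kHz.
11 kHz ≤ fs/2 = 14 kHz, appears at 11 kHz.
123.4 kHz mod fs = 11.4 kHz.
11.4 kHz ≤ fs/2 = 14 kHz, appears at 11.4 kHz.
Distinct values: {11 kHz, 11.4 kHz} → 2.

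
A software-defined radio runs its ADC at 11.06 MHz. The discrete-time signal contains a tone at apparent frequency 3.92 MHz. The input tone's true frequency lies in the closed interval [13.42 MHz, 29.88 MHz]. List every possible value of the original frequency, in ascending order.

14.98 MHz, 18.2 MHz, 26.04 MHz, 29.26 MHz

Frequencies that alias to 3.92 MHz are k·fs ± 3.92 MHz for integer k ≥ 0.
k=0: 3.92 MHz.
k=1: 7.14 MHz, 14.98 MHz.
k=2: 18.2 MHz, 26.04 MHz.
k=3: 29.26 MHz, 37.1 MHz.
k=4: 40.32 MHz, 48.16 MHz.
Within [13.42 MHz, 29.88 MHz]: 14.98 MHz, 18.2 MHz, 26.04 MHz, 29.26 MHz.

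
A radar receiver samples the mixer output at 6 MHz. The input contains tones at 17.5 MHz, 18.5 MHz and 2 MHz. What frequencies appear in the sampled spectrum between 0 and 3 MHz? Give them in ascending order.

fs/2 = 3 MHz.
17.5 MHz mod fs = 5.5 MHz.
5.5 MHz > fs/2 = 3 MHz, folds to fs − 5.5 MHz = 0.5 MHz.
18.5 MHz mod fs = 0.5 MHz.
0.5 MHz ≤ fs/2 = 3 MHz, appears at 0.5 MHz.
2 MHz ≤ fs/2 = 3 MHz, passes unchanged.
Distinct values: {0.5 MHz, 2 MHz}.

0.5 MHz, 2 MHz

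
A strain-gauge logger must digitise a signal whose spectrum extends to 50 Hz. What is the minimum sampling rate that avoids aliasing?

Nyquist rate = 2 × 50 Hz = 100 Hz.

100 Hz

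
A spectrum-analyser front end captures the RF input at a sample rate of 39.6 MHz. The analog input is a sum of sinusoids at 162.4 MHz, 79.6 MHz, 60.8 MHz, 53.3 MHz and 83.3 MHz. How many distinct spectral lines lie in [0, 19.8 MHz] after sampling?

5

fs/2 = 19.8 MHz.
162.4 MHz mod fs = 4 MHz.
4 MHz ≤ fs/2 = 19.8 MHz, appears at 4 MHz.
79.6 MHz mod fs = 0.4 MHz.
0.4 MHz ≤ fs/2 = 19.8 MHz, appears at 0.4 MHz.
60.8 MHz mod fs = 21.2 MHz.
21.2 MHz > fs/2 = 19.8 MHz, folds to fs − 21.2 MHz = 18.4 MHz.
53.3 MHz mod fs = 13.7 MHz.
13.7 MHz ≤ fs/2 = 19.8 MHz, appears at 13.7 MHz.
83.3 MHz mod fs = 4.1 MHz.
4.1 MHz ≤ fs/2 = 19.8 MHz, appears at 4.1 MHz.
Distinct values: {0.4 MHz, 4 MHz, 4.1 MHz, 13.7 MHz, 18.4 MHz} → 5.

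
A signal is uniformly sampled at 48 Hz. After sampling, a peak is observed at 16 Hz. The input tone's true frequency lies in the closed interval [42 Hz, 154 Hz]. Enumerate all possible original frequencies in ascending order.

64 Hz, 80 Hz, 112 Hz, 128 Hz

Frequencies that alias to 16 Hz are k·fs ± 16 Hz for integer k ≥ 0.
k=0: 16 Hz.
k=1: 32 Hz, 64 Hz.
k=2: 80 Hz, 112 Hz.
k=3: 128 Hz, 160 Hz.
k=4: 176 Hz, 208 Hz.
Within [42 Hz, 154 Hz]: 64 Hz, 80 Hz, 112 Hz, 128 Hz.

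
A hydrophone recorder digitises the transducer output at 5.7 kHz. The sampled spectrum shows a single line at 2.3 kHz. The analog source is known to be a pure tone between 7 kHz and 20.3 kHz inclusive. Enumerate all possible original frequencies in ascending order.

8 kHz, 9.1 kHz, 13.7 kHz, 14.8 kHz, 19.4 kHz

Frequencies that alias to 2.3 kHz are k·fs ± 2.3 kHz for integer k ≥ 0.
k=0: 2.3 kHz.
k=1: 3.4 kHz, 8 kHz.
k=2: 9.1 kHz, 13.7 kHz.
k=3: 14.8 kHz, 19.4 kHz.
k=4: 20.5 kHz, 25.1 kHz.
Within [7 kHz, 20.3 kHz]: 8 kHz, 9.1 kHz, 13.7 kHz, 14.8 kHz, 19.4 kHz.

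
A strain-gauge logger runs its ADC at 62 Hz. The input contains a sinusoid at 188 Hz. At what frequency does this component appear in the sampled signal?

188 Hz mod fs = 2 Hz.
2 Hz ≤ fs/2 = 31 Hz, appears at 2 Hz.

2 Hz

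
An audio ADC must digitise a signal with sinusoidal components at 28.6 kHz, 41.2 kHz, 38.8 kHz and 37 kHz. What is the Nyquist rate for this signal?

Highest-frequency component: 41.2 kHz.
Nyquist rate = 2 × 41.2 kHz = 82.4 kHz.

82.4 kHz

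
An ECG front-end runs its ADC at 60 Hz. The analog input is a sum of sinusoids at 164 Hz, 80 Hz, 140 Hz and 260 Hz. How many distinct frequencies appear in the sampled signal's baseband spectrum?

fs/2 = 30 Hz.
164 Hz mod fs = 44 Hz.
44 Hz > fs/2 = 30 Hz, folds to fs − 44 Hz = 16 Hz.
80 Hz mod fs = 20 Hz.
20 Hz ≤ fs/2 = 30 Hz, appears at 20 Hz.
140 Hz mod fs = 20 Hz.
20 Hz ≤ fs/2 = 30 Hz, appears at 20 Hz.
260 Hz mod fs = 20 Hz.
20 Hz ≤ fs/2 = 30 Hz, appears at 20 Hz.
Distinct values: {16 Hz, 20 Hz} → 2.

2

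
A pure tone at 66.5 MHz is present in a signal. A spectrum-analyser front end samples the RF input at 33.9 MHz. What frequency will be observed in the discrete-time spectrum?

66.5 MHz mod fs = 32.6 MHz.
32.6 MHz > fs/2 = 16.95 MHz, folds to fs − 32.6 MHz = 1.3 MHz.

1.3 MHz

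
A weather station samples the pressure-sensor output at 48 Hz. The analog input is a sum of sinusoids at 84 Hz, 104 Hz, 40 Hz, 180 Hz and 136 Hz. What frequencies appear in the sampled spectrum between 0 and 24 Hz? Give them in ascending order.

fs/2 = 24 Hz.
84 Hz mod fs = 36 Hz.
36 Hz > fs/2 = 24 Hz, folds to fs − 36 Hz = 12 Hz.
104 Hz mod fs = 8 Hz.
8 Hz ≤ fs/2 = 24 Hz, appears at 8 Hz.
40 Hz > fs/2 = 24 Hz, folds to fs − 40 Hz = 8 Hz.
180 Hz mod fs = 36 Hz.
36 Hz > fs/2 = 24 Hz, folds to fs − 36 Hz = 12 Hz.
136 Hz mod fs = 40 Hz.
40 Hz > fs/2 = 24 Hz, folds to fs − 40 Hz = 8 Hz.
Distinct values: {8 Hz, 12 Hz}.

8 Hz, 12 Hz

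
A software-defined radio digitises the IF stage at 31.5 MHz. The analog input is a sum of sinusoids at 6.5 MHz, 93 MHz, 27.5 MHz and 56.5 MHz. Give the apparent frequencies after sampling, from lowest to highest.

fs/2 = 15.75 MHz.
6.5 MHz ≤ fs/2 = 15.75 MHz, passes unchanged.
93 MHz mod fs = 30 MHz.
30 MHz > fs/2 = 15.75 MHz, folds to fs − 30 MHz = 1.5 MHz.
27.5 MHz > fs/2 = 15.75 MHz, folds to fs − 27.5 MHz = 4 MHz.
56.5 MHz mod fs = 25 MHz.
25 MHz > fs/2 = 15.75 MHz, folds to fs − 25 MHz = 6.5 MHz.
Distinct values: {1.5 MHz, 4 MHz, 6.5 MHz}.

1.5 MHz, 4 MHz, 6.5 MHz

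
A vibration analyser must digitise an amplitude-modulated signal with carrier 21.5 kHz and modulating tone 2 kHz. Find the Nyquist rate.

AM sidebands sit at fc ± fm = 19.5 kHz and 23.5 kHz.
Highest-frequency component: 23.5 kHz.
Nyquist rate = 2 × 23.5 kHz = 47 kHz.

47 kHz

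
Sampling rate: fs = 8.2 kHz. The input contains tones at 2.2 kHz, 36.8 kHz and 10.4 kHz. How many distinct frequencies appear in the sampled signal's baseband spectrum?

2

fs/2 = 4.1 kHz.
2.2 kHz ≤ fs/2 = 4.1 kHz, passes unchanged.
36.8 kHz mod fs = 4 kHz.
4 kHz ≤ fs/2 = 4.1 kHz, appears at 4 kHz.
10.4 kHz mod fs = 2.2 kHz.
2.2 kHz ≤ fs/2 = 4.1 kHz, appears at 2.2 kHz.
Distinct values: {2.2 kHz, 4 kHz} → 2.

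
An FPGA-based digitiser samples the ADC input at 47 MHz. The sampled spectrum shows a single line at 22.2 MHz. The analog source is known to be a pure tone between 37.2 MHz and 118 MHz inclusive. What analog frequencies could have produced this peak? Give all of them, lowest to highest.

Frequencies that alias to 22.2 MHz are k·fs ± 22.2 MHz for integer k ≥ 0.
k=0: 22.2 MHz.
k=1: 24.8 MHz, 69.2 MHz.
k=2: 71.8 MHz, 116.2 MHz.
k=3: 118.8 MHz, 163.2 MHz.
Within [37.2 MHz, 118 MHz]: 69.2 MHz, 71.8 MHz, 116.2 MHz.

69.2 MHz, 71.8 MHz, 116.2 MHz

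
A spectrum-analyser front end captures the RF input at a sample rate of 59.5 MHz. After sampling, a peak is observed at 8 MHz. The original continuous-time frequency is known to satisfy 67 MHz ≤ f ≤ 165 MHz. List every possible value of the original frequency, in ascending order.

67.5 MHz, 111 MHz, 127 MHz

Frequencies that alias to 8 MHz are k·fs ± 8 MHz for integer k ≥ 0.
k=0: 8 MHz.
k=1: 51.5 MHz, 67.5 MHz.
k=2: 111 MHz, 127 MHz.
k=3: 170.5 MHz, 186.5 MHz.
Within [67 MHz, 165 MHz]: 67.5 MHz, 111 MHz, 127 MHz.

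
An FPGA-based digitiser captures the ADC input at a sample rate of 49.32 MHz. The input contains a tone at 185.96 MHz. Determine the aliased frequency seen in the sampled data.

185.96 MHz mod fs = 38 MHz.
38 MHz > fs/2 = 24.66 MHz, folds to fs − 38 MHz = 11.32 MHz.

11.32 MHz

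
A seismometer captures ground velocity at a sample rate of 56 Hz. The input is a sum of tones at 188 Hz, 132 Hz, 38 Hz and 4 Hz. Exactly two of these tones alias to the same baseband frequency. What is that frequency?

fs/2 = 28 Hz.
188 Hz mod fs = 20 Hz.
20 Hz ≤ fs/2 = 28 Hz, appears at 20 Hz.
132 Hz mod fs = 20 Hz.
20 Hz ≤ fs/2 = 28 Hz, appears at 20 Hz.
38 Hz > fs/2 = 28 Hz, folds to fs − 38 Hz = 18 Hz.
4 Hz ≤ fs/2 = 28 Hz, passes unchanged.
132 Hz and 188 Hz both map to 20 Hz.

20 Hz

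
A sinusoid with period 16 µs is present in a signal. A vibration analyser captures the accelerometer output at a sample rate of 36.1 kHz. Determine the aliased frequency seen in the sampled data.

T = 16 µs → f = 1/T = 62.5 kHz.
62.5 kHz mod fs = 26.4 kHz.
26.4 kHz > fs/2 = 18.05 kHz, folds to fs − 26.4 kHz = 9.7 kHz.

9.7 kHz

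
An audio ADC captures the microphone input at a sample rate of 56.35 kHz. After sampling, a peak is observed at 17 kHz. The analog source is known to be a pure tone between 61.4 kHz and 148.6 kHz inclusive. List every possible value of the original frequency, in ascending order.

Frequencies that alias to 17 kHz are k·fs ± 17 kHz for integer k ≥ 0.
k=0: 17 kHz.
k=1: 39.35 kHz, 73.35 kHz.
k=2: 95.7 kHz, 129.7 kHz.
k=3: 152.05 kHz, 186.05 kHz.
Within [61.4 kHz, 148.6 kHz]: 73.35 kHz, 95.7 kHz, 129.7 kHz.

73.35 kHz, 95.7 kHz, 129.7 kHz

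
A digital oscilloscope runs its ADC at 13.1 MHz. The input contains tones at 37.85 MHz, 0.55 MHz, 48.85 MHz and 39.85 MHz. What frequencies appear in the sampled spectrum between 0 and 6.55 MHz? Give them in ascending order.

fs/2 = 6.55 MHz.
37.85 MHz mod fs = 11.65 MHz.
11.65 MHz > fs/2 = 6.55 MHz, folds to fs − 11.65 MHz = 1.45 MHz.
0.55 MHz ≤ fs/2 = 6.55 MHz, passes unchanged.
48.85 MHz mod fs = 9.55 MHz.
9.55 MHz > fs/2 = 6.55 MHz, folds to fs − 9.55 MHz = 3.55 MHz.
39.85 MHz mod fs = 0.55 MHz.
0.55 MHz ≤ fs/2 = 6.55 MHz, appears at 0.55 MHz.
Distinct values: {0.55 MHz, 1.45 MHz, 3.55 MHz}.

0.55 MHz, 1.45 MHz, 3.55 MHz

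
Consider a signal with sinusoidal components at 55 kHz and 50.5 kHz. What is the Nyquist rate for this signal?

Highest-frequency component: 55 kHz.
Nyquist rate = 2 × 55 kHz = 110 kHz.

110 kHz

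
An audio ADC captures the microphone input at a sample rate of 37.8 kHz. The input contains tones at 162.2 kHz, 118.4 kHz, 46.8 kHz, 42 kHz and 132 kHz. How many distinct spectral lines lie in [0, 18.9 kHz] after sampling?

fs/2 = 18.9 kHz.
162.2 kHz mod fs = 11 kHz.
11 kHz ≤ fs/2 = 18.9 kHz, appears at 11 kHz.
118.4 kHz mod fs = 5 kHz.
5 kHz ≤ fs/2 = 18.9 kHz, appears at 5 kHz.
46.8 kHz mod fs = 9 kHz.
9 kHz ≤ fs/2 = 18.9 kHz, appears at 9 kHz.
42 kHz mod fs = 4.2 kHz.
4.2 kHz ≤ fs/2 = 18.9 kHz, appears at 4.2 kHz.
132 kHz mod fs = 18.6 kHz.
18.6 kHz ≤ fs/2 = 18.9 kHz, appears at 18.6 kHz.
Distinct values: {4.2 kHz, 5 kHz, 9 kHz, 11 kHz, 18.6 kHz} → 5.

5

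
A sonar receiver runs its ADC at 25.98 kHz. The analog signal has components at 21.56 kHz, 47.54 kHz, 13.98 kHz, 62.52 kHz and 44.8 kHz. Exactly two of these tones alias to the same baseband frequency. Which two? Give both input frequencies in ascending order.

21.56 kHz, 47.54 kHz

fs/2 = 12.99 kHz.
21.56 kHz > fs/2 = 12.99 kHz, folds to fs − 21.56 kHz = 4.42 kHz.
47.54 kHz mod fs = 21.56 kHz.
21.56 kHz > fs/2 = 12.99 kHz, folds to fs − 21.56 kHz = 4.42 kHz.
13.98 kHz > fs/2 = 12.99 kHz, folds to fs − 13.98 kHz = 12 kHz.
62.52 kHz mod fs = 10.56 kHz.
10.56 kHz ≤ fs/2 = 12.99 kHz, appears at 10.56 kHz.
44.8 kHz mod fs = 18.82 kHz.
18.82 kHz > fs/2 = 12.99 kHz, folds to fs − 18.82 kHz = 7.16 kHz.
21.56 kHz and 47.54 kHz both map to 4.42 kHz.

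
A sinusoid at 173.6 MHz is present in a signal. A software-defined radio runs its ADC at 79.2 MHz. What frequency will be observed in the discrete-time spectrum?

15.2 MHz

173.6 MHz mod fs = 15.2 MHz.
15.2 MHz ≤ fs/2 = 39.6 MHz, appears at 15.2 MHz.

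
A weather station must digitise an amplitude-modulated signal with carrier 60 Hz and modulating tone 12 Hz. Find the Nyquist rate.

144 Hz

AM sidebands sit at fc ± fm = 48 Hz and 72 Hz.
Highest-frequency component: 72 Hz.
Nyquist rate = 2 × 72 Hz = 144 Hz.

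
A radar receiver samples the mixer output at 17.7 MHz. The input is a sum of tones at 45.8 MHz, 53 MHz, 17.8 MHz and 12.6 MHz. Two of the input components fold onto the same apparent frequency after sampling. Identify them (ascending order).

fs/2 = 8.85 MHz.
45.8 MHz mod fs = 10.4 MHz.
10.4 MHz > fs/2 = 8.85 MHz, folds to fs − 10.4 MHz = 7.3 MHz.
53 MHz mod fs = 17.6 MHz.
17.6 MHz > fs/2 = 8.85 MHz, folds to fs − 17.6 MHz = 0.1 MHz.
17.8 MHz mod fs = 0.1 MHz.
0.1 MHz ≤ fs/2 = 8.85 MHz, appears at 0.1 MHz.
12.6 MHz > fs/2 = 8.85 MHz, folds to fs − 12.6 MHz = 5.1 MHz.
17.8 MHz and 53 MHz both map to 0.1 MHz.

17.8 MHz, 53 MHz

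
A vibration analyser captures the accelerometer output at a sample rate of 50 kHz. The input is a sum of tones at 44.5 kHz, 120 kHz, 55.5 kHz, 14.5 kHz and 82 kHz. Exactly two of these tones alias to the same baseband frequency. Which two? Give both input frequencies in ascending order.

44.5 kHz, 55.5 kHz

fs/2 = 25 kHz.
44.5 kHz > fs/2 = 25 kHz, folds to fs − 44.5 kHz = 5.5 kHz.
120 kHz mod fs = 20 kHz.
20 kHz ≤ fs/2 = 25 kHz, appears at 20 kHz.
55.5 kHz mod fs = 5.5 kHz.
5.5 kHz ≤ fs/2 = 25 kHz, appears at 5.5 kHz.
14.5 kHz ≤ fs/2 = 25 kHz, passes unchanged.
82 kHz mod fs = 32 kHz.
32 kHz > fs/2 = 25 kHz, folds to fs − 32 kHz = 18 kHz.
44.5 kHz and 55.5 kHz both map to 5.5 kHz.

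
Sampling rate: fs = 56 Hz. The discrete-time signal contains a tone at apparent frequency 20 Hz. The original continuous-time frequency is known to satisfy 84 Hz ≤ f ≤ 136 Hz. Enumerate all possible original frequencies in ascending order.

Frequencies that alias to 20 Hz are k·fs ± 20 Hz for integer k ≥ 0.
k=0: 20 Hz.
k=1: 36 Hz, 76 Hz.
k=2: 92 Hz, 132 Hz.
k=3: 148 Hz, 188 Hz.
Within [84 Hz, 136 Hz]: 92 Hz, 132 Hz.

92 Hz, 132 Hz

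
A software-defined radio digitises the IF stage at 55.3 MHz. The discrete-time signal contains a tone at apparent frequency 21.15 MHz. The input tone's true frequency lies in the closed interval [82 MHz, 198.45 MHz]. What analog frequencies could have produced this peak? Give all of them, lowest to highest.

89.45 MHz, 131.75 MHz, 144.75 MHz, 187.05 MHz

Frequencies that alias to 21.15 MHz are k·fs ± 21.15 MHz for integer k ≥ 0.
k=0: 21.15 MHz.
k=1: 34.15 MHz, 76.45 MHz.
k=2: 89.45 MHz, 131.75 MHz.
k=3: 144.75 MHz, 187.05 MHz.
k=4: 200.05 MHz, 242.35 MHz.
Within [82 MHz, 198.45 MHz]: 89.45 MHz, 131.75 MHz, 144.75 MHz, 187.05 MHz.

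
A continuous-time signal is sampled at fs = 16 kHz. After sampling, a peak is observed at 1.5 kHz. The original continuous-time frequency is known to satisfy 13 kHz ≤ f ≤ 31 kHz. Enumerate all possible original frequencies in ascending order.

Frequencies that alias to 1.5 kHz are k·fs ± 1.5 kHz for integer k ≥ 0.
k=0: 1.5 kHz.
k=1: 14.5 kHz, 17.5 kHz.
k=2: 30.5 kHz, 33.5 kHz.
k=3: 46.5 kHz, 49.5 kHz.
Within [13 kHz, 31 kHz]: 14.5 kHz, 17.5 kHz, 30.5 kHz.

14.5 kHz, 17.5 kHz, 30.5 kHz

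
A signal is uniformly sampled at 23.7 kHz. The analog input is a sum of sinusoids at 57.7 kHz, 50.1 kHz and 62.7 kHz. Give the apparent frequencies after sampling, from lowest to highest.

2.7 kHz, 8.4 kHz, 10.3 kHz

fs/2 = 11.85 kHz.
57.7 kHz mod fs = 10.3 kHz.
10.3 kHz ≤ fs/2 = 11.85 kHz, appears at 10.3 kHz.
50.1 kHz mod fs = 2.7 kHz.
2.7 kHz ≤ fs/2 = 11.85 kHz, appears at 2.7 kHz.
62.7 kHz mod fs = 15.3 kHz.
15.3 kHz > fs/2 = 11.85 kHz, folds to fs − 15.3 kHz = 8.4 kHz.
Distinct values: {2.7 kHz, 8.4 kHz, 10.3 kHz}.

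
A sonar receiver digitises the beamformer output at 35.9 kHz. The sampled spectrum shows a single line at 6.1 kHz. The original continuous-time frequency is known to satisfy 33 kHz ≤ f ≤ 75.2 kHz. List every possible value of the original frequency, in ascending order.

42 kHz, 65.7 kHz

Frequencies that alias to 6.1 kHz are k·fs ± 6.1 kHz for integer k ≥ 0.
k=0: 6.1 kHz.
k=1: 29.8 kHz, 42 kHz.
k=2: 65.7 kHz, 77.9 kHz.
k=3: 101.6 kHz, 113.8 kHz.
Within [33 kHz, 75.2 kHz]: 42 kHz, 65.7 kHz.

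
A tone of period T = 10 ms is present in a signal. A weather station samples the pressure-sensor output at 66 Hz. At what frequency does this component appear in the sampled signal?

T = 10 ms → f = 1/T = 100 Hz.
100 Hz mod fs = 34 Hz.
34 Hz > fs/2 = 33 Hz, folds to fs − 34 Hz = 32 Hz.

32 Hz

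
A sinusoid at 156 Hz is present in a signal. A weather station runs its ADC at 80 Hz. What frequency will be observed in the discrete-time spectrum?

156 Hz mod fs = 76 Hz.
76 Hz > fs/2 = 40 Hz, folds to fs − 76 Hz = 4 Hz.

4 Hz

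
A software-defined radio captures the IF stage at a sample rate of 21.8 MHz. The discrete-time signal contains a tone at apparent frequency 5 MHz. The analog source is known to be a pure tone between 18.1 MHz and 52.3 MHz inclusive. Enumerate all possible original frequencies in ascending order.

Frequencies that alias to 5 MHz are k·fs ± 5 MHz for integer k ≥ 0.
k=0: 5 MHz.
k=1: 16.8 MHz, 26.8 MHz.
k=2: 38.6 MHz, 48.6 MHz.
k=3: 60.4 MHz, 70.4 MHz.
Within [18.1 MHz, 52.3 MHz]: 26.8 MHz, 38.6 MHz, 48.6 MHz.

26.8 MHz, 38.6 MHz, 48.6 MHz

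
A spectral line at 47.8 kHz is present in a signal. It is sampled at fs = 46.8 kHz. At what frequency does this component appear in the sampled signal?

47.8 kHz mod fs = 1 kHz.
1 kHz ≤ fs/2 = 23.4 kHz, appears at 1 kHz.

1 kHz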